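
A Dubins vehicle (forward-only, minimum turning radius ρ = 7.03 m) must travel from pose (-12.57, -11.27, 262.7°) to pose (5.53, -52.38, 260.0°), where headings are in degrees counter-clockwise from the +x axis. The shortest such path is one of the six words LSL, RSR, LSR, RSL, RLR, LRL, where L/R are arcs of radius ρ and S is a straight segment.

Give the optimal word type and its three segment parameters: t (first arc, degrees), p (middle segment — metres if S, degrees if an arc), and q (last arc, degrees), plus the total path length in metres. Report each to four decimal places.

Let ψ = atan2(Δy, Δx) = atan2(-41.11, 18.10) = -66.2370° be the start→goal bearing.
Normalize: d = |goal − start| / ρ = 44.918171/7.03 = 6.389498, α = (θ_start − ψ) mod 360° = 328.9370° = 5.741033 rad, β = (θ_goal − ψ) mod 360° = 326.2370° = 5.693909 rad.
Common terms: sin α = -0.515981, cos α = 0.856600, sin β = -0.555759, cos β = 0.831343, cos(α−β) = 0.998890, d² = 40.825685. Work in radians in the unit-radius frame; every candidate has L = ρ·(t + p + q).
LSL: p² = 2 + d² − 2cos(α−β) + 2d(sin α − sin β) = 41.336236; p = √p² = 6.429326; φ = atan2(cos β − cos α, d + sin α − sin β) = -0.003928 rad; t = (φ − α) mod 2π = 0.538224 rad, q = (β − φ) mod 2π = 5.697838 rad → L = 7.03·(0.538224 + 6.429326 + 5.697838) = 7.03·12.665388 = 89.037675 m
RSR: p² = 2 + d² − 2cos(α−β) + 2d(sin β − sin α) = 40.319575; p = √p² = 6.349770; φ = atan2(cos α − cos β, d − sin α + sin β) = 0.003978 rad; t = (α − φ) mod 2π = 5.737055 rad, q = (φ − β) mod 2π = 0.593254 rad → L = 7.03·(5.737055 + 6.349770 + 0.593254) = 7.03·12.680079 = 89.140954 m
LSR: p² = d² − 2 + 2cos(α−β) + 2d(sin α + sin β) = 27.127700; p = √p² = 5.208426; φ = atan2(−cos α − cos β, d + sin α + sin β) − atan2(−2, p) = 0.059274 rad; t = (φ − α) mod 2π = 0.601426 rad, q = (φ − β) mod 2π = 0.648550 rad → L = 7.03·(0.601426 + 5.208426 + 0.648550) = 7.03·6.458403 = 45.402571 m
RSL: p² = d² − 2 + 2cos(α−β) − 2d(sin α + sin β) = 54.519229; p = √p² = 7.383714; φ = atan2(cos α + cos β, d − sin α − sin β) − atan2(2, p) = -0.042036 rad; t = (α − φ) mod 2π = 5.783069 rad, q = (β − φ) mod 2π = 5.735945 rad → L = 7.03·(5.783069 + 7.383714 + 5.735945) = 7.03·18.902728 = 132.886177 m
RLR: c = (6 − d² + 2cos(α−β) + 2d(sin α − sin β))/8 = -4.039947, |c| > 1 → infeasible
LRL: c = (6 − d² + 2cos(α−β) − 2d(sin α − sin β))/8 = -4.167029, |c| > 1 → infeasible
Shortest: LSR with L = 45.402571 m ≈ 45.4026 m
Convert LSR to answer units (arcs ×180/π): t = 0.601426·180/π = 34.4592°, p = ρ·p = 7.03·5.208426 = 36.6152 m, q = 0.648550·180/π = 37.1592°, L = 45.4026 m.

LSR: t = 34.4592°, p = 36.6152 m, q = 37.1592°, L = 45.4026 m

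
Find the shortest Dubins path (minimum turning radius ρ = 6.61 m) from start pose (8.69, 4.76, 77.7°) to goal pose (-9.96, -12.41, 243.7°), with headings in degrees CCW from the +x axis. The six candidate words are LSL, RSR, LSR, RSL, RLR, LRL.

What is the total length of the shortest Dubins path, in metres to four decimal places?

Let ψ = atan2(Δy, Δx) = atan2(-17.17, -18.65) = -137.3660° be the start→goal bearing.
Normalize: d = |goal − start| / ρ = 25.350176/6.61 = 3.835125, α = (θ_start − ψ) mod 360° = 215.0660° = 3.753610 rad, β = (θ_goal − ψ) mod 360° = 21.0660° = 0.367671 rad.
Common terms: sin α = -0.574519, cos α = -0.818491, sin β = 0.359443, cos β = 0.933167, cos(α−β) = -0.970296, d² = 14.708183. Work in radians in the unit-radius frame; every candidate has L = ρ·(t + p + q).
LSL: p² = 2 + d² − 2cos(α−β) + 2d(sin α − sin β) = 11.485050; p = √p² = 3.388960; φ = atan2(cos β − cos α, d + sin α − sin β) = 0.543193 rad; t = (φ − α) mod 2π = 3.072769 rad, q = (β − φ) mod 2π = 6.107663 rad → L = 6.61·(3.072769 + 3.388960 + 6.107663) = 6.61·12.569392 = 83.083681 m
RSR: p² = 2 + d² − 2cos(α−β) + 2d(sin β − sin α) = 25.812498; p = √p² = 5.080600; φ = atan2(cos α − cos β, d − sin α + sin β) = -0.351998 rad; t = (α − φ) mod 2π = 4.105607 rad, q = (φ − β) mod 2π = 5.563517 rad → L = 6.61·(4.105607 + 5.080600 + 5.563517) = 6.61·14.749724 = 97.495677 m
LSR: p² = d² − 2 + 2cos(α−β) + 2d(sin α + sin β) = 9.117901; p = √p² = 3.019586; φ = atan2(−cos α − cos β, d + sin α + sin β) − atan2(−2, p) = 0.553335 rad; t = (φ − α) mod 2π = 3.082911 rad, q = (φ − β) mod 2π = 0.185665 rad → L = 6.61·(3.082911 + 3.019586 + 0.185665) = 6.61·6.288162 = 41.564751 m
RSL: p² = d² − 2 + 2cos(α−β) − 2d(sin α + sin β) = 12.417282; p = √p² = 3.523816; φ = atan2(cos α + cos β, d − sin α − sin β) − atan2(2, p) = -0.487924 rad; t = (α − φ) mod 2π = 4.241533 rad, q = (β − φ) mod 2π = 0.855594 rad → L = 6.61·(4.241533 + 3.523816 + 0.855594) = 6.61·8.620944 = 56.984441 m
RLR: c = (6 − d² + 2cos(α−β) + 2d(sin α − sin β))/8 = -2.226562, |c| > 1 → infeasible
LRL: c = (6 − d² + 2cos(α−β) − 2d(sin α − sin β))/8 = -0.435631; p = 2π − arccos c = 4.261649 rad; φ = atan2(cos β − cos α, d + sin α − sin β) = 0.543193 rad; t = (φ − α + p/2) mod 2π = 5.203593 rad, q = (β − α − t + p) mod 2π = 1.955303 rad → L = 6.61·(5.203593 + 4.261649 + 1.955303) = 6.61·11.420546 = 75.489806 m
Shortest: LSR with L = 41.564751 m ≈ 41.5648 m

41.5648 m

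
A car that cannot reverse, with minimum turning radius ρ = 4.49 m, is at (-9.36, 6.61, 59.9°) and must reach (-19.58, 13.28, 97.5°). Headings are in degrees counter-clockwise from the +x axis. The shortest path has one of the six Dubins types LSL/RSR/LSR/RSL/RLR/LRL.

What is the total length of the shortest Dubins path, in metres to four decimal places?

38.1252 m

Let ψ = atan2(Δy, Δx) = atan2(6.67, -10.22) = 146.8699° be the start→goal bearing.
Normalize: d = |goal − start| / ρ = 12.203987/4.49 = 2.718037, α = (θ_start − ψ) mod 360° = 273.0301° = 4.765275 rad, β = (θ_goal − ψ) mod 360° = 310.6301° = 5.421519 rad.
Common terms: sin α = -0.998602, cos α = 0.052861, sin β = -0.758929, cos β = 0.651174, cos(α−β) = 0.792290, d² = 7.387726. Work in radians in the unit-radius frame; every candidate has L = ρ·(t + p + q).
LSL: p² = 2 + d² − 2cos(α−β) + 2d(sin α − sin β) = 6.500266; p = √p² = 2.549562; φ = atan2(cos β − cos α, d + sin α − sin β) = 0.236882 rad; t = (φ − α) mod 2π = 1.754792 rad, q = (β − φ) mod 2π = 5.184637 rad → L = 4.49·(1.754792 + 2.549562 + 5.184637) = 4.49·9.488991 = 42.605570 m
RSR: p² = 2 + d² − 2cos(α−β) + 2d(sin β − sin α) = 9.106028; p = √p² = 3.017620; φ = atan2(cos α − cos β, d − sin α + sin β) = -0.199596 rad; t = (α − φ) mod 2π = 4.964871 rad, q = (φ − β) mod 2π = 0.662071 rad → L = 4.49·(4.964871 + 3.017620 + 0.662071) = 4.49·8.644561 = 38.814079 m
LSR: p² = d² − 2 + 2cos(α−β) + 2d(sin α + sin β) = -2.581762 < 0 → infeasible
RSL: p² = d² − 2 + 2cos(α−β) − 2d(sin α + sin β) = 16.526373; p = √p² = 4.065264; φ = atan2(cos α + cos β, d − sin α − sin β) − atan2(2, p) = -0.301178 rad; t = (α − φ) mod 2π = 5.066453 rad, q = (β − φ) mod 2π = 5.722697 rad → L = 4.49·(5.066453 + 4.065264 + 5.722697) = 4.49·14.854413 = 66.696316 m
RLR: c = (6 − d² + 2cos(α−β) + 2d(sin α − sin β))/8 = -0.138253; p = 2π − arccos c = 4.573691 rad; φ = atan2(cos α − cos β, d − sin α + sin β) = -0.199596 rad; t = (α − φ + p/2) mod 2π = 0.968531 rad, q = (α − β − t + p) mod 2π = 2.948917 rad → L = 4.49·(0.968531 + 4.573691 + 2.948917) = 4.49·8.491139 = 38.125213 m
LRL: c = (6 − d² + 2cos(α−β) − 2d(sin α − sin β))/8 = 0.187467; p = 2π − arccos c = 4.900971 rad; φ = atan2(cos β − cos α, d + sin α − sin β) = 0.236882 rad; t = (φ − α + p/2) mod 2π = 4.205278 rad, q = (β − α − t + p) mod 2π = 1.351938 rad → L = 4.49·(4.205278 + 4.900971 + 1.351938) = 4.49·10.458187 = 46.957259 m
Shortest: RLR with L = 38.125213 m ≈ 38.1252 m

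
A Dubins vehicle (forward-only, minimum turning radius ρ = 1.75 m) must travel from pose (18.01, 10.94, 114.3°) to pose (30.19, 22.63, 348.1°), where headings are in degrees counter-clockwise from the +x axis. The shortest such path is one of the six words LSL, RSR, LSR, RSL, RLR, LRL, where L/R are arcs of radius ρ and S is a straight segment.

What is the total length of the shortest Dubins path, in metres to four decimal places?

17.6471 m

Let ψ = atan2(Δy, Δx) = atan2(11.69, 12.18) = 43.8240° be the start→goal bearing.
Normalize: d = |goal − start| / ρ = 16.882195/1.75 = 9.646968, α = (θ_start − ψ) mod 360° = 70.4760° = 1.230038 rad, β = (θ_goal − ψ) mod 360° = 304.2760° = 5.310618 rad.
Common terms: sin α = 0.942502, cos α = 0.334202, sin β = -0.826334, cos β = 0.563180, cos(α−β) = -0.590606, d² = 93.064000. Work in radians in the unit-radius frame; every candidate has L = ρ·(t + p + q).
LSL: p² = 2 + d² − 2cos(α−β) + 2d(sin α − sin β) = 130.373019; p = √p² = 11.418101; φ = atan2(cos β − cos α, d + sin α − sin β) = 0.020055 rad; t = (φ − α) mod 2π = 5.073202 rad, q = (β − φ) mod 2π = 5.290563 rad → L = 1.75·(5.073202 + 11.418101 + 5.290563) = 1.75·21.781866 = 38.118265 m
RSR: p² = 2 + d² − 2cos(α−β) + 2d(sin β − sin α) = 62.117404; p = √p² = 7.881459; φ = atan2(cos α − cos β, d − sin α + sin β) = -0.029057 rad; t = (α − φ) mod 2π = 1.259095 rad, q = (φ − β) mod 2π = 0.943511 rad → L = 1.75·(1.259095 + 7.881459 + 0.943511) = 1.75·10.084065 = 17.647114 m
LSR: p² = d² − 2 + 2cos(α−β) + 2d(sin α + sin β) = 92.124112; p = √p² = 9.598131; φ = atan2(−cos α − cos β, d + sin α + sin β) − atan2(−2, p) = 0.113777 rad; t = (φ − α) mod 2π = 5.166924 rad, q = (φ − β) mod 2π = 1.086344 rad → L = 1.75·(5.166924 + 9.598131 + 1.086344) = 1.75·15.851398 = 27.739947 m
RSL: p² = d² − 2 + 2cos(α−β) − 2d(sin α + sin β) = 87.641466; p = √p² = 9.361702; φ = atan2(cos α + cos β, d − sin α − sin β) − atan2(2, p) = -0.116593 rad; t = (α − φ) mod 2π = 1.346631 rad, q = (β − φ) mod 2π = 5.427211 rad → L = 1.75·(1.346631 + 9.361702 + 5.427211) = 1.75·16.135545 = 28.237203 m
RLR: c = (6 − d² + 2cos(α−β) + 2d(sin α − sin β))/8 = -6.764675, |c| > 1 → infeasible
LRL: c = (6 − d² + 2cos(α−β) − 2d(sin α − sin β))/8 = -15.296627, |c| > 1 → infeasible
Shortest: RSR with L = 17.647114 m ≈ 17.6471 m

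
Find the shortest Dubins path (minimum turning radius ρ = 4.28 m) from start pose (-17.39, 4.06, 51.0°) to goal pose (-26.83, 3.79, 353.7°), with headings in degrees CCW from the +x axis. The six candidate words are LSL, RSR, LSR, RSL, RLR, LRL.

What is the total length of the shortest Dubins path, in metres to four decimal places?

Let ψ = atan2(Δy, Δx) = atan2(-0.27, -9.44) = -178.3617° be the start→goal bearing.
Normalize: d = |goal − start| / ρ = 9.443860/4.28 = 2.206509, α = (θ_start − ψ) mod 360° = 229.3617° = 4.003117 rad, β = (θ_goal − ψ) mod 360° = 172.0617° = 3.003043 rad.
Common terms: sin α = -0.758836, cos α = -0.651282, sin β = 0.138107, cos β = -0.990417, cos(α−β) = 0.540240, d² = 4.868684. Work in radians in the unit-radius frame; every candidate has L = ρ·(t + p + q).
LSL: p² = 2 + d² − 2cos(α−β) + 2d(sin α − sin β) = 1.829978; p = √p² = 1.352767; φ = atan2(cos β − cos α, d + sin α − sin β) = -0.253401 rad; t = (φ − α) mod 2π = 2.026668 rad, q = (β − φ) mod 2π = 3.256444 rad → L = 4.28·(2.026668 + 1.352767 + 3.256444) = 4.28·6.635878 = 28.401559 m
RSR: p² = 2 + d² − 2cos(α−β) + 2d(sin β − sin α) = 9.746429; p = √p² = 3.121927; φ = atan2(cos α − cos β, d − sin α + sin β) = 0.108845 rad; t = (α − φ) mod 2π = 3.894272 rad, q = (φ − β) mod 2π = 3.388987 rad → L = 4.28·(3.894272 + 3.121927 + 3.388987) = 4.28·10.405186 = 44.534196 m
LSR: p² = d² − 2 + 2cos(α−β) + 2d(sin α + sin β) = 1.209875; p = √p² = 1.099943; φ = atan2(−cos α − cos β, d + sin α + sin β) − atan2(−2, p) = 1.870697 rad; t = (φ − α) mod 2π = 4.150766 rad, q = (φ − β) mod 2π = 5.150840 rad → L = 4.28·(4.150766 + 1.099943 + 5.150840) = 4.28·10.401549 = 44.518628 m
RSL: p² = d² − 2 + 2cos(α−β) − 2d(sin α + sin β) = 6.688454; p = √p² = 2.586205; φ = atan2(cos α + cos β, d − sin α − sin β) − atan2(2, p) = -1.184355 rad; t = (α − φ) mod 2π = 5.187472 rad, q = (β − φ) mod 2π = 4.187398 rad → L = 4.28·(5.187472 + 2.586205 + 4.187398) = 4.28·11.961074 = 51.193399 m
RLR: c = (6 − d² + 2cos(α−β) + 2d(sin α − sin β))/8 = -0.218304; p = 2π − arccos c = 4.492313 rad; φ = atan2(cos α − cos β, d − sin α + sin β) = 0.108845 rad; t = (α − φ + p/2) mod 2π = 6.140428 rad, q = (α − β − t + p) mod 2π = 5.635144 rad → L = 4.28·(6.140428 + 4.492313 + 5.635144) = 4.28·16.267885 = 69.626549 m
LRL: c = (6 − d² + 2cos(α−β) − 2d(sin α − sin β))/8 = 0.771253; p = 2π − arccos c = 5.593196 rad; φ = atan2(cos β − cos α, d + sin α − sin β) = -0.253401 rad; t = (φ − α + p/2) mod 2π = 4.823266 rad, q = (β − α − t + p) mod 2π = 6.053042 rad → L = 4.28·(4.823266 + 5.593196 + 6.053042) = 4.28·16.469504 = 70.489475 m
Shortest: LSL with L = 28.401559 m ≈ 28.4016 m

28.4016 m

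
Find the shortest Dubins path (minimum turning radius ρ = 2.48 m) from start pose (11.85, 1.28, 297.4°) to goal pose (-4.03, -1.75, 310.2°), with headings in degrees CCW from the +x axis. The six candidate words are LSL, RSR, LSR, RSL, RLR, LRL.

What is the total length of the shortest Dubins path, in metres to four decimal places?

23.4433 m

Let ψ = atan2(Δy, Δx) = atan2(-3.03, -15.88) = -169.1975° be the start→goal bearing.
Normalize: d = |goal − start| / ρ = 16.166487/2.48 = 6.518745, α = (θ_start − ψ) mod 360° = 106.5975° = 1.860477 rad, β = (θ_goal − ψ) mod 360° = 119.3975° = 2.083879 rad.
Common terms: sin α = 0.958335, cos α = -0.285646, sin β = 0.871236, cos β = -0.490865, cos(α−β) = 0.975149, d² = 42.494033. Work in radians in the unit-radius frame; every candidate has L = ρ·(t + p + q).
LSL: p² = 2 + d² − 2cos(α−β) + 2d(sin α − sin β) = 43.679295; p = √p² = 6.609031; φ = atan2(cos β − cos α, d + sin α − sin β) = -0.031056 rad; t = (φ − α) mod 2π = 4.391652 rad, q = (β − φ) mod 2π = 2.114935 rad → L = 2.48·(4.391652 + 6.609031 + 2.114935) = 2.48·13.115619 = 32.526735 m
RSR: p² = 2 + d² − 2cos(α−β) + 2d(sin β − sin α) = 41.408173; p = √p² = 6.434918; φ = atan2(cos α − cos β, d − sin α + sin β) = 0.031897 rad; t = (α − φ) mod 2π = 1.828580 rad, q = (φ − β) mod 2π = 4.231203 rad → L = 2.48·(1.828580 + 6.434918 + 4.231203) = 2.48·12.494701 = 30.986860 m
LSR: p² = d² − 2 + 2cos(α−β) + 2d(sin α + sin β) = 66.297341; p = √p² = 8.142318; φ = atan2(−cos α − cos β, d + sin α + sin β) − atan2(−2, p) = 0.333609 rad; t = (φ − α) mod 2π = 4.756318 rad, q = (φ − β) mod 2π = 4.532915 rad → L = 2.48·(4.756318 + 8.142318 + 4.532915) = 2.48·17.431551 = 43.230246 m
RSL: p² = d² − 2 + 2cos(α−β) − 2d(sin α + sin β) = 18.591322; p = √p² = 4.311766; φ = atan2(cos α + cos β, d − sin α − sin β) − atan2(2, p) = -0.598417 rad; t = (α − φ) mod 2π = 2.458893 rad, q = (β − φ) mod 2π = 2.682296 rad → L = 2.48·(2.458893 + 4.311766 + 2.682296) = 2.48·9.452955 = 23.443327 m
RLR: c = (6 − d² + 2cos(α−β) + 2d(sin α − sin β))/8 = -4.176022, |c| > 1 → infeasible
LRL: c = (6 − d² + 2cos(α−β) − 2d(sin α − sin β))/8 = -4.459912, |c| > 1 → infeasible
Shortest: RSL with L = 23.443327 m ≈ 23.4433 m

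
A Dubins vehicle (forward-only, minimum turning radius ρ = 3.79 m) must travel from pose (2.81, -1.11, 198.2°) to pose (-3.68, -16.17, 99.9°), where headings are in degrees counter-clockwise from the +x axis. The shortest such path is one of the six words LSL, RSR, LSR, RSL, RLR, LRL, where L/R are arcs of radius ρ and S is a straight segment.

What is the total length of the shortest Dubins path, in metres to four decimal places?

27.4576 m

Let ψ = atan2(Δy, Δx) = atan2(-15.06, -6.49) = -113.3133° be the start→goal bearing.
Normalize: d = |goal − start| / ρ = 16.398893/3.79 = 4.326885, α = (θ_start − ψ) mod 360° = 311.5133° = 5.436932 rad, β = (θ_goal − ψ) mod 360° = 213.2133° = 3.721274 rad.
Common terms: sin α = -0.748802, cos α = 0.662794, sin β = -0.547757, cos β = -0.836637, cos(α−β) = -0.144356, d² = 18.721932. Work in radians in the unit-radius frame; every candidate has L = ρ·(t + p + q).
LSL: p² = 2 + d² − 2cos(α−β) + 2d(sin α − sin β) = 19.270848; p = √p² = 4.389857; φ = atan2(cos β − cos α, d + sin α − sin β) = -0.348584 rad; t = (φ − α) mod 2π = 0.497669 rad, q = (β − φ) mod 2π = 4.069858 rad → L = 3.79·(0.497669 + 4.389857 + 4.069858) = 3.79·8.957384 = 33.948486 m
RSR: p² = 2 + d² − 2cos(α−β) + 2d(sin β − sin α) = 22.750440; p = √p² = 4.769742; φ = atan2(cos α − cos β, d − sin α + sin β) = 0.319786 rad; t = (α − φ) mod 2π = 5.117147 rad, q = (φ − β) mod 2π = 2.881697 rad → L = 3.79·(5.117147 + 4.769742 + 2.881697) = 3.79·12.768586 = 48.392941 m
LSR: p² = d² − 2 + 2cos(α−β) + 2d(sin α + sin β) = 5.213094; p = √p² = 2.283220; φ = atan2(−cos α − cos β, d + sin α + sin β) − atan2(−2, p) = 0.776676 rad; t = (φ − α) mod 2π = 1.622929 rad, q = (φ − β) mod 2π = 3.338588 rad → L = 3.79·(1.622929 + 2.283220 + 3.338588) = 3.79·7.244737 = 27.457553 m
RSL: p² = d² − 2 + 2cos(α−β) − 2d(sin α + sin β) = 27.653345; p = √p² = 5.258645; φ = atan2(cos α + cos β, d − sin α − sin β) − atan2(2, p) = -0.394336 rad; t = (α − φ) mod 2π = 5.831269 rad, q = (β − φ) mod 2π = 4.115610 rad → L = 3.79·(5.831269 + 5.258645 + 4.115610) = 3.79·15.205523 = 57.628934 m
RLR: c = (6 − d² + 2cos(α−β) + 2d(sin α − sin β))/8 = -1.843805, |c| > 1 → infeasible
LRL: c = (6 − d² + 2cos(α−β) − 2d(sin α − sin β))/8 = -1.408856, |c| > 1 → infeasible
Shortest: LSR with L = 27.457553 m ≈ 27.4576 m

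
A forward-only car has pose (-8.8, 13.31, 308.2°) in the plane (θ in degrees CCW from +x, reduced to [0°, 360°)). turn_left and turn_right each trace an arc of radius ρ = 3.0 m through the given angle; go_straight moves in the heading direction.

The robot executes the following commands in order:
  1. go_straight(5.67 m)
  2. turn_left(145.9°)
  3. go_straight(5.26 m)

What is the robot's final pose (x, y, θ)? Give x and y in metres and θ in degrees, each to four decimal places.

(-0.3198, 16.1704, 94.1000°)

set_pose: (x, y, θ) = (-8.8000, 13.3100, 308.2000°), ρ = 3.0
go_straight(5.67): x += 5.67·cos θ, y += 5.67·sin θ → (-5.2936, 8.8542, 308.2000°)
turn_left(145.9°): centre at ρ to the left, rotate +145.9° → (0.0563, 10.9239, 454.1000° ≡ 94.1000°)
go_straight(5.26): x += 5.26·cos θ, y += 5.26·sin θ → (-0.3198, 16.1704, 94.1000°)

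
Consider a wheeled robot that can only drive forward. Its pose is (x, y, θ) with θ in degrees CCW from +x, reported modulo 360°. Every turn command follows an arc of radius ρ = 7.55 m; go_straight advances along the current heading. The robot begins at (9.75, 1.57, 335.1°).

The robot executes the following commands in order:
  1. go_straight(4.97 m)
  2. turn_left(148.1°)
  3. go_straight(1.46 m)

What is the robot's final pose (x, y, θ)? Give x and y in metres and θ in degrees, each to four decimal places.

(22.9550, 11.6814, 123.2000°)

set_pose: (x, y, θ) = (9.7500, 1.5700, 335.1000°), ρ = 7.55
go_straight(4.97): x += 4.97·cos θ, y += 4.97·sin θ → (14.2580, -0.5225, 335.1000°)
turn_left(148.1°): centre at ρ to the left, rotate +148.1° → (23.7544, 10.4597, 483.2000° ≡ 123.2000°)
go_straight(1.46): x += 1.46·cos θ, y += 1.46·sin θ → (22.9550, 11.6814, 123.2000°)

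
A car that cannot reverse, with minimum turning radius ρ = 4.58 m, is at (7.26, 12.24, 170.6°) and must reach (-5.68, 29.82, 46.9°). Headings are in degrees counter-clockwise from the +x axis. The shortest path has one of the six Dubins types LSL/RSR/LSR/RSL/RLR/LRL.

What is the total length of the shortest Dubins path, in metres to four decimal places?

24.2283 m

Let ψ = atan2(Δy, Δx) = atan2(17.58, -12.94) = 126.3554° be the start→goal bearing.
Normalize: d = |goal − start| / ρ = 21.828880/4.58 = 4.766131, α = (θ_start − ψ) mod 360° = 44.2446° = 0.772213 rad, β = (θ_goal − ψ) mod 360° = 280.5446° = 4.896426 rad.
Common terms: sin α = 0.697722, cos α = 0.716368, sin β = -0.983113, cos β = 0.183000, cos(α−β) = -0.554844, d² = 22.716005. Work in radians in the unit-radius frame; every candidate has L = ρ·(t + p + q).
LSL: p² = 2 + d² − 2cos(α−β) + 2d(sin α − sin β) = 41.847857; p = √p² = 6.468992; φ = atan2(cos β − cos α, d + sin α − sin β) = -0.082544 rad; t = (φ − α) mod 2π = 5.428428 rad, q = (β − φ) mod 2π = 4.978970 rad → L = 4.58·(5.428428 + 6.468992 + 4.978970) = 4.58·16.876390 = 77.293867 m
RSR: p² = 2 + d² − 2cos(α−β) + 2d(sin β − sin α) = 9.803530; p = √p² = 3.131059; φ = atan2(cos α − cos β, d − sin α + sin β) = 0.171182 rad; t = (α − φ) mod 2π = 0.601031 rad, q = (φ − β) mod 2π = 1.557941 rad → L = 4.58·(0.601031 + 3.131059 + 1.557941) = 4.58·5.290031 = 24.228343 m
LSR: p² = d² − 2 + 2cos(α−β) + 2d(sin α + sin β) = 16.885900; p = √p² = 4.109246; φ = atan2(−cos α − cos β, d + sin α + sin β) − atan2(−2, p) = 0.254871 rad; t = (φ − α) mod 2π = 5.765843 rad, q = (φ − β) mod 2π = 1.641629 rad → L = 4.58·(5.765843 + 4.109246 + 1.641629) = 4.58·11.516718 = 52.746567 m
RSL: p² = d² − 2 + 2cos(α−β) − 2d(sin α + sin β) = 22.326732; p = √p² = 4.725117; φ = atan2(cos α + cos β, d − sin α − sin β) − atan2(2, p) = -0.224211 rad; t = (α − φ) mod 2π = 0.996425 rad, q = (β − φ) mod 2π = 5.120638 rad → L = 4.58·(0.996425 + 4.725117 + 5.120638) = 4.58·10.842180 = 49.657182 m
RLR: c = (6 − d² + 2cos(α−β) + 2d(sin α − sin β))/8 = -0.225441; p = 2π − arccos c = 4.484993 rad; φ = atan2(cos α − cos β, d − sin α + sin β) = 0.171182 rad; t = (α − φ + p/2) mod 2π = 2.843528 rad, q = (α − β − t + p) mod 2π = 3.800438 rad → L = 4.58·(2.843528 + 4.484993 + 3.800438) = 4.58·11.128958 = 50.970629 m
LRL: c = (6 − d² + 2cos(α−β) − 2d(sin α − sin β))/8 = -4.230982, |c| > 1 → infeasible
Shortest: RSR with L = 24.228343 m ≈ 24.2283 m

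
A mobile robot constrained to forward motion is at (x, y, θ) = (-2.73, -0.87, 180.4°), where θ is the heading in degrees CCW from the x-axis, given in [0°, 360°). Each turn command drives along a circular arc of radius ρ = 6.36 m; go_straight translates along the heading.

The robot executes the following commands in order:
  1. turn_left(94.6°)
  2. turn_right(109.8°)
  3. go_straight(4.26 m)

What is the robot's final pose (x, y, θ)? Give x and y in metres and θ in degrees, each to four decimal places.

set_pose: (x, y, θ) = (-2.7300, -0.8700, 180.4000°), ρ = 6.36
turn_left(94.6°): centre at ρ to the left, rotate +94.6° → (-9.0214, -7.7842, 275.0000°)
turn_right(109.8°): centre at ρ to the right, rotate −109.8° → (-16.9818, -14.4875, 165.2000°)
go_straight(4.26): x += 4.26·cos θ, y += 4.26·sin θ → (-21.1005, -13.3993, 165.2000°)

(-21.1005, -13.3993, 165.2000°)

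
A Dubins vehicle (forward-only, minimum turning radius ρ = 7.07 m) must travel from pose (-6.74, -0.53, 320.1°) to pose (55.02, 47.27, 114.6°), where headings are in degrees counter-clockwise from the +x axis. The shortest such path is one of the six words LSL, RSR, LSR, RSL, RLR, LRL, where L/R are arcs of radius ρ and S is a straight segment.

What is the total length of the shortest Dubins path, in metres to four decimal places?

Let ψ = atan2(Δy, Δx) = atan2(47.80, 61.76) = 37.7386° be the start→goal bearing.
Normalize: d = |goal − start| / ρ = 78.096976/7.07 = 11.046248, α = (θ_start − ψ) mod 360° = 282.3614° = 4.928137 rad, β = (θ_goal − ψ) mod 360° = 76.8614° = 1.341485 rad.
Common terms: sin α = -0.976817, cos α = 0.214078, sin β = 0.973823, cos β = 0.227307, cos(α−β) = -0.902585, d² = 122.019602. Work in radians in the unit-radius frame; every candidate has L = ρ·(t + p + q).
LSL: p² = 2 + d² − 2cos(α−β) + 2d(sin α − sin β) = 82.730270; p = √p² = 9.095618; φ = atan2(cos β − cos α, d + sin α − sin β) = 0.001454 rad; t = (φ − α) mod 2π = 1.356503 rad, q = (β − φ) mod 2π = 1.340031 rad → L = 7.07·(1.356503 + 9.095618 + 1.340031) = 7.07·11.792152 = 83.370514 m
RSR: p² = 2 + d² − 2cos(α−β) + 2d(sin β − sin α) = 168.919275; p = √p² = 12.996895; φ = atan2(cos α − cos β, d − sin α + sin β) = -0.001018 rad; t = (α − φ) mod 2π = 4.929154 rad, q = (φ − β) mod 2π = 4.940682 rad → L = 7.07·(4.929154 + 12.996895 + 4.940682) = 7.07·22.866732 = 161.667793 m
LSR: p² = d² − 2 + 2cos(α−β) + 2d(sin α + sin β) = 118.148299; p = √p² = 10.869604; φ = atan2(−cos α − cos β, d + sin α + sin β) − atan2(−2, p) = 0.142017 rad; t = (φ − α) mod 2π = 1.497065 rad, q = (φ − β) mod 2π = 5.083717 rad → L = 7.07·(1.497065 + 10.869604 + 5.083717) = 7.07·17.450387 = 123.374233 m
RSL: p² = d² − 2 + 2cos(α−β) − 2d(sin α + sin β) = 118.280564; p = √p² = 10.875687; φ = atan2(cos α + cos β, d − sin α − sin β) − atan2(2, p) = -0.141939 rad; t = (α − φ) mod 2π = 5.070075 rad, q = (β − φ) mod 2π = 1.483424 rad → L = 7.07·(5.070075 + 10.875687 + 1.483424) = 7.07·17.429186 = 123.224344 m
RLR: c = (6 − d² + 2cos(α−β) + 2d(sin α − sin β))/8 = -20.114909, |c| > 1 → infeasible
LRL: c = (6 − d² + 2cos(α−β) − 2d(sin α − sin β))/8 = -9.341284, |c| > 1 → infeasible
Shortest: LSL with L = 83.370514 m ≈ 83.3705 m

83.3705 m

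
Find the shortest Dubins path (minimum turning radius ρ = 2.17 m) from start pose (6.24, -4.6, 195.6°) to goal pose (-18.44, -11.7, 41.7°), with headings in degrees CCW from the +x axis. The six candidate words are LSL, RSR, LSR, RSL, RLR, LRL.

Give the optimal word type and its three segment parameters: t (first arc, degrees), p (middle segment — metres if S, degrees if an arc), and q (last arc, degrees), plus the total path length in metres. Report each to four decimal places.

LSR: t = 10.0635°, p = 24.3416 m, q = 163.9635°, L = 30.9327 m

Let ψ = atan2(Δy, Δx) = atan2(-7.10, -24.68) = -163.9504° be the start→goal bearing.
Normalize: d = |goal − start| / ρ = 25.680974/2.17 = 11.834550, α = (θ_start − ψ) mod 360° = 359.5504° = 6.275338 rad, β = (θ_goal − ψ) mod 360° = 205.6504° = 3.589277 rad.
Common terms: sin α = -0.007847, cos α = 0.999969, sin β = -0.432879, cos β = -0.901452, cos(α−β) = -0.898028, d² = 140.056574. Work in radians in the unit-radius frame; every candidate has L = ρ·(t + p + q).
LSL: p² = 2 + d² − 2cos(α−β) + 2d(sin α − sin β) = 153.912759; p = √p² = 12.406158; φ = atan2(cos β − cos α, d + sin α − sin β) = -0.153871 rad; t = (φ − α) mod 2π = 6.137161 rad, q = (β − φ) mod 2π = 3.743147 rad → L = 2.17·(6.137161 + 12.406158 + 3.743147) = 2.17·22.286467 = 48.361633 m
RSR: p² = 2 + d² − 2cos(α−β) + 2d(sin β − sin α) = 133.792499; p = √p² = 11.566871; φ = atan2(cos α − cos β, d − sin α + sin β) = 0.165135 rad; t = (α − φ) mod 2π = 6.110204 rad, q = (φ − β) mod 2π = 2.859043 rad → L = 2.17·(6.110204 + 11.566871 + 2.859043) = 2.17·20.536118 = 44.563376 m
LSR: p² = d² − 2 + 2cos(α−β) + 2d(sin α + sin β) = 125.828936; p = √p² = 11.217350; φ = atan2(−cos α − cos β, d + sin α + sin β) − atan2(−2, p) = 0.167795 rad; t = (φ − α) mod 2π = 0.175642 rad, q = (φ − β) mod 2π = 2.861703 rad → L = 2.17·(0.175642 + 11.217350 + 2.861703) = 2.17·14.254695 = 30.932688 m
RSL: p² = d² − 2 + 2cos(α−β) − 2d(sin α + sin β) = 146.692101; p = √p² = 12.111651; φ = atan2(cos α + cos β, d − sin α − sin β) − atan2(2, p) = -0.155628 rad; t = (α − φ) mod 2π = 0.147781 rad, q = (β − φ) mod 2π = 3.744905 rad → L = 2.17·(0.147781 + 12.111651 + 3.744905) = 2.17·16.004337 = 34.729412 m
RLR: c = (6 − d² + 2cos(α−β) + 2d(sin α − sin β))/8 = -15.724062, |c| > 1 → infeasible
LRL: c = (6 − d² + 2cos(α−β) − 2d(sin α − sin β))/8 = -18.239095, |c| > 1 → infeasible
Shortest: LSR with L = 30.932688 m ≈ 30.9327 m
Convert LSR to answer units (arcs ×180/π): t = 0.175642·180/π = 10.0635°, p = ρ·p = 2.17·11.217350 = 24.3416 m, q = 2.861703·180/π = 163.9635°, L = 30.9327 m.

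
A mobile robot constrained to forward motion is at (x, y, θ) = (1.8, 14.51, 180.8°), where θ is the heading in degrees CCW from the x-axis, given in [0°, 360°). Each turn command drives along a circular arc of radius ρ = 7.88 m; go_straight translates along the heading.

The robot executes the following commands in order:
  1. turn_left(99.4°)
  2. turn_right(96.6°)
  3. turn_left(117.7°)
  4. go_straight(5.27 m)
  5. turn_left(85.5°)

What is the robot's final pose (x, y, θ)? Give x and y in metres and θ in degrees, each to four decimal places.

set_pose: (x, y, θ) = (1.8000, 14.5100, 180.8000°), ρ = 7.88
turn_left(99.4°): centre at ρ to the left, rotate +99.4° → (-5.8454, 5.2353, 280.2000°)
turn_right(96.6°): centre at ρ to the right, rotate −96.6° → (-13.1061, -4.0245, 183.6000°)
turn_left(117.7°): centre at ρ to the left, rotate +117.7° → (-19.3445, -15.9828, 301.3000°)
go_straight(5.27): x += 5.27·cos θ, y += 5.27·sin θ → (-16.6066, -20.4858, 301.3000°)
turn_left(85.5°): centre at ρ to the left, rotate +85.5° → (-6.3205, -23.4256, 386.8000° ≡ 26.8000°)

(-6.3205, -23.4256, 26.8000°)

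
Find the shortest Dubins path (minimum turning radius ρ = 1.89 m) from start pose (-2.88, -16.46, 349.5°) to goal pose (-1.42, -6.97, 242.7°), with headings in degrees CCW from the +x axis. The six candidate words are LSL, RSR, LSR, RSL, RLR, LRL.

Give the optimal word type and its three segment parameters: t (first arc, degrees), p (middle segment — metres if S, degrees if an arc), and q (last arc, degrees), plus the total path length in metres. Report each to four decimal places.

Let ψ = atan2(Δy, Δx) = atan2(9.49, 1.46) = 81.2538° be the start→goal bearing.
Normalize: d = |goal − start| / ρ = 9.601651/1.89 = 5.080239, α = (θ_start − ψ) mod 360° = 268.2462° = 4.681779 rad, β = (θ_goal − ψ) mod 360° = 161.4462° = 2.817767 rad.
Common terms: sin α = -0.999532, cos α = -0.030605, sin β = 0.318196, cos β = -0.948025, cos(α−β) = -0.289032, d² = 25.808824. Work in radians in the unit-radius frame; every candidate has L = ρ·(t + p + q).
LSL: p² = 2 + d² − 2cos(α−β) + 2d(sin α − sin β) = 14.998151; p = √p² = 3.872745; φ = atan2(cos β − cos α, d + sin α − sin β) = -0.239165 rad; t = (φ − α) mod 2π = 1.362242 rad, q = (β − φ) mod 2π = 3.056932 rad → L = 1.89·(1.362242 + 3.872745 + 3.056932) = 1.89·8.291918 = 15.671726 m
RSR: p² = 2 + d² − 2cos(α−β) + 2d(sin β − sin α) = 41.775624; p = √p² = 6.463407; φ = atan2(cos α − cos β, d − sin α + sin β) = 0.142422 rad; t = (α − φ) mod 2π = 4.539357 rad, q = (φ − β) mod 2π = 3.607840 rad → L = 1.89·(4.539357 + 6.463407 + 3.607840) = 1.89·14.610603 = 27.614041 m
LSR: p² = d² − 2 + 2cos(α−β) + 2d(sin α + sin β) = 16.308062; p = √p² = 4.038324; φ = atan2(−cos α − cos β, d + sin α + sin β) − atan2(−2, p) = 0.678751 rad; t = (φ − α) mod 2π = 2.280157 rad, q = (φ − β) mod 2π = 4.144169 rad → L = 1.89·(2.280157 + 4.038324 + 4.144169) = 1.89·10.462651 = 19.774410 m
RSL: p² = d² − 2 + 2cos(α−β) − 2d(sin α + sin β) = 30.153459; p = √p² = 5.491216; φ = atan2(cos α + cos β, d − sin α − sin β) − atan2(2, p) = -0.517534 rad; t = (α − φ) mod 2π = 5.199312 rad, q = (β − φ) mod 2π = 3.335301 rad → L = 1.89·(5.199312 + 5.491216 + 3.335301) = 1.89·14.025829 = 26.508818 m
RLR: c = (6 − d² + 2cos(α−β) + 2d(sin α − sin β))/8 = -4.221953, |c| > 1 → infeasible
LRL: c = (6 − d² + 2cos(α−β) − 2d(sin α − sin β))/8 = -0.874769; p = 2π − arccos c = 3.647430 rad; φ = atan2(cos β − cos α, d + sin α − sin β) = -0.239165 rad; t = (φ − α + p/2) mod 2π = 3.185957 rad, q = (β − α − t + p) mod 2π = 4.880647 rad → L = 1.89·(3.185957 + 3.647430 + 4.880647) = 1.89·11.714034 = 22.139525 m
Shortest: LSL with L = 15.671726 m ≈ 15.6717 m
Convert LSL to answer units (arcs ×180/π): t = 1.362242·180/π = 78.0507°, p = ρ·p = 1.89·3.872745 = 7.3195 m, q = 3.056932·180/π = 175.1493°, L = 15.6717 m.

LSL: t = 78.0507°, p = 7.3195 m, q = 175.1493°, L = 15.6717 m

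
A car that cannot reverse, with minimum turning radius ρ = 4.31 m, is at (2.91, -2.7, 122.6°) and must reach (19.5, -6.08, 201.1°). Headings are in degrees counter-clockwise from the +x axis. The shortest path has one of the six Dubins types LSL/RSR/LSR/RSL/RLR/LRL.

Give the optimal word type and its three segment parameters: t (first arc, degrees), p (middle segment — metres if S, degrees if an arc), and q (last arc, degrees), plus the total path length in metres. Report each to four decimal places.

Let ψ = atan2(Δy, Δx) = atan2(-3.38, 16.59) = -11.5157° be the start→goal bearing.
Normalize: d = |goal − start| / ρ = 16.930815/4.31 = 3.928263, α = (θ_start − ψ) mod 360° = 134.1157° = 2.340760 rad, β = (θ_goal − ψ) mod 360° = 212.6157° = 3.710844 rad.
Common terms: sin α = 0.717936, cos α = -0.696109, sin β = -0.539001, cos β = -0.842305, cos(α−β) = 0.199368, d² = 15.431253. Work in radians in the unit-radius frame; every candidate has L = ρ·(t + p + q).
LSL: p² = 2 + d² − 2cos(α−β) + 2d(sin α − sin β) = 26.907677; p = √p² = 5.187261; φ = atan2(cos β − cos α, d + sin α − sin β) = -0.028187 rad; t = (φ − α) mod 2π = 3.914238 rad, q = (β − φ) mod 2π = 3.739031 rad → L = 4.31·(3.914238 + 5.187261 + 3.739031) = 4.31·12.840530 = 55.342684 m
RSR: p² = 2 + d² − 2cos(α−β) + 2d(sin β − sin α) = 7.157357; p = √p² = 2.675324; φ = atan2(cos α − cos β, d − sin α + sin β) = 0.054673 rad; t = (α − φ) mod 2π = 2.286087 rad, q = (φ − β) mod 2π = 2.627015 rad → L = 4.31·(2.286087 + 2.675324 + 2.627015) = 4.31·7.588426 = 32.706114 m
LSR: p² = d² − 2 + 2cos(α−β) + 2d(sin α + sin β) = 15.235794; p = √p² = 3.903306; φ = atan2(−cos α − cos β, d + sin α + sin β) − atan2(−2, p) = 0.831897 rad; t = (φ − α) mod 2π = 4.774322 rad, q = (φ − β) mod 2π = 3.404239 rad → L = 4.31·(4.774322 + 3.903306 + 3.404239) = 4.31·12.081867 = 52.072845 m
RSL: p² = d² − 2 + 2cos(α−β) − 2d(sin α + sin β) = 12.424184; p = √p² = 3.524796; φ = atan2(cos α + cos β, d − sin α − sin β) − atan2(2, p) = -0.905479 rad; t = (α − φ) mod 2π = 3.246239 rad, q = (β − φ) mod 2π = 4.616323 rad → L = 4.31·(3.246239 + 3.524796 + 4.616323) = 4.31·11.387358 = 49.079513 m
RLR: c = (6 − d² + 2cos(α−β) + 2d(sin α − sin β))/8 = 0.105330; p = 2π − arccos c = 4.817915 rad; φ = atan2(cos α − cos β, d − sin α + sin β) = 0.054673 rad; t = (α − φ + p/2) mod 2π = 4.695044 rad, q = (α − β − t + p) mod 2π = 5.035973 rad → L = 4.31·(4.695044 + 4.817915 + 5.035973) = 4.31·14.548932 = 62.705897 m
LRL: c = (6 − d² + 2cos(α−β) − 2d(sin α − sin β))/8 = -2.363460, |c| > 1 → infeasible
Shortest: RSR with L = 32.706114 m ≈ 32.7061 m
Convert RSR to answer units (arcs ×180/π): t = 2.286087·180/π = 130.9831°, p = ρ·p = 4.31·2.675324 = 11.5306 m, q = 2.627015·180/π = 150.5169°, L = 32.7061 m.

RSR: t = 130.9831°, p = 11.5306 m, q = 150.5169°, L = 32.7061 m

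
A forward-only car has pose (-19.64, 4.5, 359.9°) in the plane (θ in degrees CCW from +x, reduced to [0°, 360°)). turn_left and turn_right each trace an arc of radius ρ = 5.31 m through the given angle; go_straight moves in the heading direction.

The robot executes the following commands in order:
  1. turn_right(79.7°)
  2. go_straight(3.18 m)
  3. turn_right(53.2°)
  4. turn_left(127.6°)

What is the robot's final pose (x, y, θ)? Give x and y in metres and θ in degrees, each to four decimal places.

(-11.8189, -16.4690, 354.6000°)

set_pose: (x, y, θ) = (-19.6400, 4.5000, 359.9000°), ρ = 5.31
turn_right(79.7°): centre at ρ to the right, rotate −79.7° → (-14.4232, 0.1303, 280.2000°)
go_straight(3.18): x += 3.18·cos θ, y += 3.18·sin θ → (-13.8601, -2.9994, 280.2000°)
turn_right(53.2°): centre at ρ to the right, rotate −53.2° → (-15.2027, -7.5611, 227.0000°)
turn_left(127.6°): centre at ρ to the left, rotate +127.6° → (-11.8189, -16.4690, 354.6000°)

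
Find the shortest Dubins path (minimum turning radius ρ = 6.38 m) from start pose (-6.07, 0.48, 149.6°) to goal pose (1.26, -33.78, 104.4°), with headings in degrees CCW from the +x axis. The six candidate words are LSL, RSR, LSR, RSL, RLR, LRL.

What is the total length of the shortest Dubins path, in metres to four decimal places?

Let ψ = atan2(Δy, Δx) = atan2(-34.26, 7.33) = -77.9235° be the start→goal bearing.
Normalize: d = |goal − start| / ρ = 35.035361/6.38 = 5.491436, α = (θ_start − ψ) mod 360° = 227.5235° = 3.971035 rad, β = (θ_goal − ψ) mod 360° = 182.3235° = 3.182146 rad.
Common terms: sin α = -0.737555, cos α = -0.675288, sin β = -0.040542, cos β = -0.999178, cos(α−β) = 0.704634, d² = 30.155868. Work in radians in the unit-radius frame; every candidate has L = ρ·(t + p + q).
LSL: p² = 2 + d² − 2cos(α−β) + 2d(sin α − sin β) = 23.091399; p = √p² = 4.805351; φ = atan2(cos β − cos α, d + sin α − sin β) = -0.067453 rad; t = (φ − α) mod 2π = 2.244698 rad, q = (β − φ) mod 2π = 3.249599 rad → L = 6.38·(2.244698 + 4.805351 + 3.249599) = 6.38·10.299648 = 65.711751 m
RSR: p² = 2 + d² − 2cos(α−β) + 2d(sin β − sin α) = 38.401800; p = √p² = 6.196919; φ = atan2(cos α − cos β, d − sin α + sin β) = 0.052290 rad; t = (α − φ) mod 2π = 3.918744 rad, q = (φ − β) mod 2π = 3.153330 rad → L = 6.38·(3.918744 + 6.196919 + 3.153330) = 6.38·13.268993 = 84.656173 m
LSR: p² = d² − 2 + 2cos(α−β) + 2d(sin α + sin β) = 21.019402; p = √p² = 4.584692; φ = atan2(−cos α − cos β, d + sin α + sin β) − atan2(−2, p) = 0.752702 rad; t = (φ − α) mod 2π = 3.064852 rad, q = (φ − β) mod 2π = 3.853741 rad → L = 6.38·(3.064852 + 4.584692 + 3.853741) = 6.38·11.503286 = 73.390962 m
RSL: p² = d² − 2 + 2cos(α−β) − 2d(sin α + sin β) = 38.110870; p = √p² = 6.173400; φ = atan2(cos α + cos β, d − sin α − sin β) − atan2(2, p) = -0.574289 rad; t = (α − φ) mod 2π = 4.545323 rad, q = (β − φ) mod 2π = 3.756434 rad → L = 6.38·(4.545323 + 6.173400 + 3.756434) = 6.38·14.475158 = 92.351505 m
RLR: c = (6 − d² + 2cos(α−β) + 2d(sin α − sin β))/8 = -3.800225, |c| > 1 → infeasible
LRL: c = (6 − d² + 2cos(α−β) − 2d(sin α − sin β))/8 = -1.886425, |c| > 1 → infeasible
Shortest: LSL with L = 65.711751 m ≈ 65.7118 m

65.7118 m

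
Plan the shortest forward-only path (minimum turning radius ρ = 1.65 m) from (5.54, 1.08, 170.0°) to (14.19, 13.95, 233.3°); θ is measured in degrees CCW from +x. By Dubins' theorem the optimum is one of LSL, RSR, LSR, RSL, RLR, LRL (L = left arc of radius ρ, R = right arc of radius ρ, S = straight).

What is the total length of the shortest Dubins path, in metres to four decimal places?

Let ψ = atan2(Δy, Δx) = atan2(12.87, 8.65) = 56.0947° be the start→goal bearing.
Normalize: d = |goal − start| / ρ = 15.506753/1.65 = 9.398032, α = (θ_start − ψ) mod 360° = 113.9053° = 1.988022 rad, β = (θ_goal − ψ) mod 360° = 177.2053° = 3.092815 rad.
Common terms: sin α = 0.914217, cos α = -0.405226, sin β = 0.048758, cos β = -0.998811, cos(α−β) = 0.449319, d² = 88.323012. Work in radians in the unit-radius frame; every candidate has L = ρ·(t + p + q).
LSL: p² = 2 + d² − 2cos(α−β) + 2d(sin α − sin β) = 105.691594; p = √p² = 10.280642; φ = atan2(cos β − cos α, d + sin α − sin β) = -0.057770 rad; t = (φ − α) mod 2π = 4.237393 rad, q = (β − φ) mod 2π = 3.150586 rad → L = 1.65·(4.237393 + 10.280642 + 3.150586) = 1.65·17.668620 = 29.153224 m
RSR: p² = 2 + d² − 2cos(α−β) + 2d(sin β − sin α) = 73.157154; p = √p² = 8.553196; φ = atan2(cos α − cos β, d − sin α + sin β) = 0.069455 rad; t = (α − φ) mod 2π = 1.918567 rad, q = (φ − β) mod 2π = 3.259825 rad → L = 1.65·(1.918567 + 8.553196 + 3.259825) = 1.65·13.731587 = 22.657119 m
LSR: p² = d² − 2 + 2cos(α−β) + 2d(sin α + sin β) = 105.321782; p = √p² = 10.262640; φ = atan2(−cos α − cos β, d + sin α + sin β) − atan2(−2, p) = 0.327160 rad; t = (φ − α) mod 2π = 4.622324 rad, q = (φ − β) mod 2π = 3.517530 rad → L = 1.65·(4.622324 + 10.262640 + 3.517530) = 1.65·18.402494 = 30.364115 m
RSL: p² = d² − 2 + 2cos(α−β) − 2d(sin α + sin β) = 69.121518; p = √p² = 8.313935; φ = atan2(cos α + cos β, d − sin α − sin β) − atan2(2, p) = -0.401015 rad; t = (α − φ) mod 2π = 2.389037 rad, q = (β − φ) mod 2π = 3.493830 rad → L = 1.65·(2.389037 + 8.313935 + 3.493830) = 1.65·14.196802 = 23.424723 m
RLR: c = (6 − d² + 2cos(α−β) + 2d(sin α − sin β))/8 = -8.144644, |c| > 1 → infeasible
LRL: c = (6 − d² + 2cos(α−β) − 2d(sin α − sin β))/8 = -12.211449, |c| > 1 → infeasible
Shortest: RSR with L = 22.657119 m ≈ 22.6571 m

22.6571 m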